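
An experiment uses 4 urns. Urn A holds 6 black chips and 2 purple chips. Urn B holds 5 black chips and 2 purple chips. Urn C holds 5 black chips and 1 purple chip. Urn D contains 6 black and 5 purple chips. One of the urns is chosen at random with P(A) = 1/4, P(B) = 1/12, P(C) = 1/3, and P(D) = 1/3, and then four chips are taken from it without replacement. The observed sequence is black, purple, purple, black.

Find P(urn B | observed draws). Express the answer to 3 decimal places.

0.104

Under each hypothesis, the probability of the observed sequence is: P(data | urn A) = (6/8)(2/7)(1/6)(5/5) = 0.035714; P(data | urn B) = (5/7)(2/6)(1/5)(4/4) = 0.047619; P(data | urn C) = (5/6)(1/5)(0/4) = 0; P(data | urn D) = (6/11)(5/10)(4/9)(5/8) = 0.075758.
Multiplying each by its prior: 1/4 · 0.035714 = 0.0089286, 1/12 · 0.047619 = 0.0039683, 1/3 · 0 = 0, 1/3 · 0.075758 = 0.025253; these sum to 0.038149.
By Bayes' rule, P(urn B | data) = (0.0039683) / (0.038149) = 0.10402.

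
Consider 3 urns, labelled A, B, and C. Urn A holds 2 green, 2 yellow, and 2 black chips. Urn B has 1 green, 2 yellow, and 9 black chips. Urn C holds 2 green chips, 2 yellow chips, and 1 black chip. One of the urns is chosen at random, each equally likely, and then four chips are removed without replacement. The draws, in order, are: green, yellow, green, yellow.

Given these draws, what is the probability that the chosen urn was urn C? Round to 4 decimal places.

0.7500

Compute the likelihood of the observed sequence for each case: P(data | urn A) = (2/6)(2/5)(1/4)(1/3) = 1/90; P(data | urn B) = (1/12)(2/11)(0/10) = 0; P(data | urn C) = (2/5)(2/4)(1/3)(1/2) = 1/30.
Weighting by the prior gives 1/3 · 1/90 = 1/270, 1/3 · 0 = 0, 1/3 · 1/30 = 1/90; these sum to 2/135.
Hence P(urn C | data) = (1/90) / (2/135) = 3/4.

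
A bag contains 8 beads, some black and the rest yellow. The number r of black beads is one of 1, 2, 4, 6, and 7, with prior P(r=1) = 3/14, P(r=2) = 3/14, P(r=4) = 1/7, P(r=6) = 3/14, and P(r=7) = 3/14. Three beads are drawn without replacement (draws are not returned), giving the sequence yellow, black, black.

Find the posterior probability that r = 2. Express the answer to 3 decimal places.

0.082

Compute the likelihood of the observed sequence for each case: P(data | r = 1) = (7/8)(1/7)(0/6) = 0; P(data | r = 2) = (6/8)(2/7)(1/6) = 1/28; P(data | r = 4) = (4/8)(4/7)(3/6) = 1/7; P(data | r = 6) = (2/8)(6/7)(5/6) = 5/28; P(data | r = 7) = (1/8)(7/7)(6/6) = 1/8.
Multiplying each by its prior: 3/14 · 0 = 0, 3/14 · 1/28 = 3/392, 1/7 · 1/7 = 1/49, 3/14 · 5/28 = 15/392, 3/14 · 1/8 = 3/112; summing to 73/784.
By Bayes' rule, P(r = 2 | data) = (3/392) / (73/784) = 6/73.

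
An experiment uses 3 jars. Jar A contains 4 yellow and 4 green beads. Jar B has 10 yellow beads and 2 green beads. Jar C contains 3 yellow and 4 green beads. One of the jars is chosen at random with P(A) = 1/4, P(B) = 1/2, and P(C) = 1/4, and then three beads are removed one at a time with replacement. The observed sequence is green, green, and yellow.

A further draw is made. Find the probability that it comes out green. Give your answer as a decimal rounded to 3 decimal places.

0.483

Under each hypothesis, the probability of the observed sequence is: P(data | jar A) = (4/8)(4/8)(4/8) = 0.125; P(data | jar B) = (2/12)(2/12)(10/12) = 0.023148; P(data | jar C) = (4/7)(4/7)(3/7) = 0.13994.
Weighting by the prior gives 1/4 · 0.125 = 0.03125, 1/2 · 0.023148 = 0.011574, 1/4 · 0.13994 = 0.034985; summing to 0.077809.
Dividing through by the total gives posterior P(jar A | data) = 0.40162, P(jar B | data) = 0.14875, P(jar C | data) = 0.44963.
So P(green next | data) = Σ P(green next | H) P(H | data) = (1/2)(0.40162) + (1/6)(0.14875) + (4/7)(0.44963) = 0.48253.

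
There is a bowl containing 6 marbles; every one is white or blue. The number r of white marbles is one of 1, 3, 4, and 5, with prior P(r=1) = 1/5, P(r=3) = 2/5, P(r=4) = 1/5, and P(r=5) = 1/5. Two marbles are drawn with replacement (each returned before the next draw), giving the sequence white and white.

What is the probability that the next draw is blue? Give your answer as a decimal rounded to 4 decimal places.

0.3222

Compute the likelihood of the observed sequence for each case: P(data | r = 1) = (1/6)(1/6) = 1/36; P(data | r = 3) = (3/6)(3/6) = 1/4; P(data | r = 4) = (4/6)(4/6) = 4/9; P(data | r = 5) = (5/6)(5/6) = 25/36.
Weighting by the prior gives 1/5 · 1/36 = 1/180, 2/5 · 1/4 = 1/10, 1/5 · 4/9 = 4/45, 1/5 · 25/36 = 5/36; with total 1/3.
Dividing through by the total gives posterior P(r = 1 | data) = 1/60, P(r = 3 | data) = 3/10, P(r = 4 | data) = 4/15, P(r = 5 | data) = 5/12.
So P(blue next | data) = Σ P(blue next | H) P(H | data) = (5/6)(1/60) + (1/2)(3/10) + (1/3)(4/15) + (1/6)(5/12) = 29/90.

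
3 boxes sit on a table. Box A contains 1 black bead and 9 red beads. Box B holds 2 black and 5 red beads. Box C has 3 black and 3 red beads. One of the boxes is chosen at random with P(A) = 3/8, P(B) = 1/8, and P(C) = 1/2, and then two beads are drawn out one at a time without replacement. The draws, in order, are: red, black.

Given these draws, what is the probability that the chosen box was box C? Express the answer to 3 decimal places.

For each hypothesis, P(data | H) works out to: P(data | box A) = (9/10)(1/9) = 1/10; P(data | box B) = (5/7)(2/6) = 5/21; P(data | box C) = (3/6)(3/5) = 3/10.
Weighting by the prior gives 3/8 · 1/10 = 3/80, 1/8 · 5/21 = 5/168, 1/2 · 3/10 = 3/20; these sum to 73/336.
By Bayes' rule, P(box C | data) = (3/20) / (73/336) = 252/365.

0.690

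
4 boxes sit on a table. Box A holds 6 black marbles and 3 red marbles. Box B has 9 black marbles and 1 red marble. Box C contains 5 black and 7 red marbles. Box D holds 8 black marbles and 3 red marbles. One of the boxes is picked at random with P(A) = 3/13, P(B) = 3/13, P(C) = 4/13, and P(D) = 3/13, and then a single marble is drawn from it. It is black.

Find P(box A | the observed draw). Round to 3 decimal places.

0.234

Compute the likelihood of this draw for each case: P(data | box A) = (6/9) = 2/3; P(data | box B) = (9/10) = 9/10; P(data | box C) = (5/12) = 5/12; P(data | box D) = (8/11) = 8/11.
Multiplying each by its prior: 3/13 · 2/3 = 2/13, 3/13 · 9/10 = 27/130, 4/13 · 5/12 = 5/39, 3/13 · 8/11 = 24/143; these sum to 217/330.
Hence P(box A | data) = (2/13) / (217/330) = 660/2821.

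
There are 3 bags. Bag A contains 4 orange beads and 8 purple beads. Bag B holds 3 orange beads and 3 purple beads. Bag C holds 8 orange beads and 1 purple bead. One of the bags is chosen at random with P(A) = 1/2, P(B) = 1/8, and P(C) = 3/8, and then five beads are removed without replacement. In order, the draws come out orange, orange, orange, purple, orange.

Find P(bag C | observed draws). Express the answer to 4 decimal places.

Compute the likelihood of the observed sequence for each case: P(data | bag A) = (4/12)(3/11)(2/10)(8/9)(1/8) = 0.0020202; P(data | bag B) = (3/6)(2/5)(1/4)(3/3)(0/2) = 0; P(data | bag C) = (8/9)(7/8)(6/7)(1/6)(5/5) = 0.11111.
Multiplying each by its prior: 1/2 · 0.0020202 = 0.0010101, 1/8 · 0 = 0, 3/8 · 0.11111 = 0.041667; these sum to 0.042677.
So P(bag C | data) = (0.041667) / (0.042677) = 0.97633.

0.9763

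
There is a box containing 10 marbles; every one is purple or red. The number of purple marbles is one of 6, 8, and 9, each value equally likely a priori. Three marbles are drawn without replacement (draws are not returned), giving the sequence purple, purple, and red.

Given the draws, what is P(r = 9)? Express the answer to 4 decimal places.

0.2368

The likelihood of the observed sequence under each hypothesis: P(data | r = 6) = (6/10)(5/9)(4/8) = 1/6; P(data | r = 8) = (8/10)(7/9)(2/8) = 7/45; P(data | r = 9) = (9/10)(8/9)(1/8) = 1/10.
Multiplying each by its prior: 1/3 · 1/6 = 1/18, 1/3 · 7/45 = 7/135, 1/3 · 1/10 = 1/30; summing to 19/135.
Therefore the posterior P(r = 9 | data) = (1/30) / (19/135) = 9/38.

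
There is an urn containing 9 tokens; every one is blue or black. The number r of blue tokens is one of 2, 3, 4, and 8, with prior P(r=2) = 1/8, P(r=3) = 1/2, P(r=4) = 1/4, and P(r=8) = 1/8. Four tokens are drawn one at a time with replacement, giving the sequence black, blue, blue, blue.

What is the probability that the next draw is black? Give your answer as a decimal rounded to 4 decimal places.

0.4784

Under each hypothesis, the probability of the observed sequence is: P(data | r = 2) = (7/9)(2/9)(2/9)(2/9) = 0.0085353; P(data | r = 3) = (6/9)(3/9)(3/9)(3/9) = 0.024691; P(data | r = 4) = (5/9)(4/9)(4/9)(4/9) = 0.048773; P(data | r = 8) = (1/9)(8/9)(8/9)(8/9) = 0.078037.
Multiplying each by its prior: 1/8 · 0.0085353 = 0.0010669, 1/2 · 0.024691 = 0.012346, 1/4 · 0.048773 = 0.012193, 1/8 · 0.078037 = 0.0097546; with total 0.03536.
Dividing through by the total gives posterior P(r = 2 | data) = 0.030172, P(r = 3 | data) = 0.34914, P(r = 4 | data) = 0.34483, P(r = 8 | data) = 0.27586.
The predictive probability is P(black next | data) = (7/9)(0.030172) + (2/3)(0.34914) + (5/9)(0.34483) + (1/9)(0.27586) = 0.47845.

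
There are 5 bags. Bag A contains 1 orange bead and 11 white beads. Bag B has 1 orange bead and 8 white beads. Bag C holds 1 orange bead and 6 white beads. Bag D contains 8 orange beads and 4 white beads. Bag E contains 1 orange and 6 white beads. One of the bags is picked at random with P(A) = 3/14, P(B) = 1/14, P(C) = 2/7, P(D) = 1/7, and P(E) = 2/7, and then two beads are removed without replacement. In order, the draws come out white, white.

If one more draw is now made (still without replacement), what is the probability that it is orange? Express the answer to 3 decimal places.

The likelihood of the observed sequence under each hypothesis: P(data | bag A) = (11/12)(10/11) = 0.83333; P(data | bag B) = (8/9)(7/8) = 0.77778; P(data | bag C) = (6/7)(5/6) = 0.71429; P(data | bag D) = (4/12)(3/11) = 0.090909; P(data | bag E) = (6/7)(5/6) = 0.71429.
Multiplying each by its prior: 3/14 · 0.83333 = 0.17857, 1/14 · 0.77778 = 0.055556, 2/7 · 0.71429 = 0.20408, 1/7 · 0.090909 = 0.012987, 2/7 · 0.71429 = 0.20408; summing to 0.65528.
The posterior is then P(bag A | data) = 0.27251, P(bag B | data) = 0.084782, P(bag C | data) = 0.31144, P(bag D | data) = 0.019819, P(bag E | data) = 0.31144.
Averaging over the posterior, P(orange next | data) = (1/10)(0.27251) + (1/7)(0.084782) + (1/5)(0.31144) + (4/5)(0.019819) + (1/5)(0.31144) = 0.1798.

0.180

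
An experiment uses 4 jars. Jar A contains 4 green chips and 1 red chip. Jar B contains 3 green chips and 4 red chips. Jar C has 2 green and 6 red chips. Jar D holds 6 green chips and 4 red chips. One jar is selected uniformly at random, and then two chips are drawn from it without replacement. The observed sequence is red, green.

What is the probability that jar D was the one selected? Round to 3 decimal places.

0.276

Under each hypothesis, the probability of the observed sequence is: P(data | jar A) = (1/5)(4/4) = 1/5; P(data | jar B) = (4/7)(3/6) = 2/7; P(data | jar C) = (6/8)(2/7) = 3/14; P(data | jar D) = (4/10)(6/9) = 4/15.
The prior-weighted likelihoods are 1/4 · 1/5 = 1/20, 1/4 · 2/7 = 1/14, 1/4 · 3/14 = 3/56, 1/4 · 4/15 = 1/15; summing to 29/120.
By Bayes' rule, P(jar D | data) = (1/15) / (29/120) = 8/29.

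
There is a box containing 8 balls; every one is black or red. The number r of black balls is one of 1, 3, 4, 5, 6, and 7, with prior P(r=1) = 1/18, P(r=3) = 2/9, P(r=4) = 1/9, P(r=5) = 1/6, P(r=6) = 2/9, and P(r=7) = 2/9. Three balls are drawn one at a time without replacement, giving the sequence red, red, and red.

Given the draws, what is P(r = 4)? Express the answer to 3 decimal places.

Compute the likelihood of the observed sequence for each case: P(data | r = 1) = (7/8)(6/7)(5/6) = 5/8; P(data | r = 3) = (5/8)(4/7)(3/6) = 5/28; P(data | r = 4) = (4/8)(3/7)(2/6) = 1/14; P(data | r = 5) = (3/8)(2/7)(1/6) = 1/56; P(data | r = 6) = (2/8)(1/7)(0/6) = 0; P(data | r = 7) = (1/8)(0/7) = 0.
Weighting by the prior gives 1/18 · 5/8 = 5/144, 2/9 · 5/28 = 5/126, 1/9 · 1/14 = 1/126, 1/6 · 1/56 = 1/336, 2/9 · 0 = 0, 2/9 · 0 = 0; summing to 43/504.
Hence P(r = 4 | data) = (1/126) / (43/504) = 4/43.

0.093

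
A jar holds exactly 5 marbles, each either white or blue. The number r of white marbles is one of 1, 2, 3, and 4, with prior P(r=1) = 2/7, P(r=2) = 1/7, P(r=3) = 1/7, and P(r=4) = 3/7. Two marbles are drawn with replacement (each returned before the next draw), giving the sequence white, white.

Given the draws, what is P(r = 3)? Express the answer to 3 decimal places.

Under each hypothesis, the probability of the observed sequence is: P(data | r = 1) = (1/5)(1/5) = 1/25; P(data | r = 2) = (2/5)(2/5) = 4/25; P(data | r = 3) = (3/5)(3/5) = 9/25; P(data | r = 4) = (4/5)(4/5) = 16/25.
Weighting by the prior gives 2/7 · 1/25 = 2/175, 1/7 · 4/25 = 4/175, 1/7 · 9/25 = 9/175, 3/7 · 16/25 = 48/175; summing to 9/25.
So P(r = 3 | data) = (9/175) / (9/25) = 1/7.

0.143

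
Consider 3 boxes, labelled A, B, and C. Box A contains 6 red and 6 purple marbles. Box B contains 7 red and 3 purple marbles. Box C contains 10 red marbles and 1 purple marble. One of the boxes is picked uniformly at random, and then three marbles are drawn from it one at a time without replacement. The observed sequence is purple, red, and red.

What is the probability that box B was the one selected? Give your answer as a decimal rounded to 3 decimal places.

0.435

The likelihood of the observed sequence under each hypothesis: P(data | box A) = (6/12)(6/11)(5/10) = 3/22; P(data | box B) = (3/10)(7/9)(6/8) = 7/40; P(data | box C) = (1/11)(10/10)(9/9) = 1/11.
Multiplying each by its prior: 1/3 · 3/22 = 1/22, 1/3 · 7/40 = 7/120, 1/3 · 1/11 = 1/33; with total 59/440.
By Bayes' rule, P(box B | data) = (7/120) / (59/440) = 77/177.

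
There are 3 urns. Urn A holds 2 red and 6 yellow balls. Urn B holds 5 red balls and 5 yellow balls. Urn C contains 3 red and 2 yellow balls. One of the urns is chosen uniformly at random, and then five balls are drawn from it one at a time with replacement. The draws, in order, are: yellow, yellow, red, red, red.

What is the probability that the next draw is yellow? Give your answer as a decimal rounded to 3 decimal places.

Under each hypothesis, the probability of the observed sequence is: P(data | urn A) = (6/8)(6/8)(2/8)(2/8)(2/8) = 0.0087891; P(data | urn B) = (5/10)(5/10)(5/10)(5/10)(5/10) = 0.03125; P(data | urn C) = (2/5)(2/5)(3/5)(3/5)(3/5) = 0.03456.
The prior-weighted likelihoods are 1/3 · 0.0087891 = 0.0029297, 1/3 · 0.03125 = 0.010417, 1/3 · 0.03456 = 0.01152; summing to 0.024866.
Normalising, the posterior is P(urn A | data) = 0.11782, P(urn B | data) = 0.41891, P(urn C | data) = 0.46328.
Averaging over the posterior, P(yellow next | data) = (3/4)(0.11782) + (1/2)(0.41891) + (2/5)(0.46328) = 0.48313.

0.483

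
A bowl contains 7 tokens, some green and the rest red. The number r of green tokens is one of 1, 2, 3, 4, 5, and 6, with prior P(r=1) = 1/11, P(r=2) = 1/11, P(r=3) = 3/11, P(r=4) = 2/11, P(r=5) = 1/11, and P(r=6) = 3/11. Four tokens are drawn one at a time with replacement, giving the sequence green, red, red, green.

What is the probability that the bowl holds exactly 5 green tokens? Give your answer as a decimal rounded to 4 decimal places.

Under each hypothesis, the probability of the observed sequence is: P(data | r = 1) = (1/7)(6/7)(6/7)(1/7) = 0.014994; P(data | r = 2) = (2/7)(5/7)(5/7)(2/7) = 0.041649; P(data | r = 3) = (3/7)(4/7)(4/7)(3/7) = 0.059975; P(data | r = 4) = (4/7)(3/7)(3/7)(4/7) = 0.059975; P(data | r = 5) = (5/7)(2/7)(2/7)(5/7) = 0.041649; P(data | r = 6) = (6/7)(1/7)(1/7)(6/7) = 0.014994.
The prior-weighted likelihoods are 1/11 · 0.014994 = 0.0013631, 1/11 · 0.041649 = 0.0037863, 3/11 · 0.059975 = 0.016357, 2/11 · 0.059975 = 0.010905, 1/11 · 0.041649 = 0.0037863, 3/11 · 0.014994 = 0.0040892; these sum to 0.040286.
Hence P(r = 5 | data) = (0.0037863) / (0.040286) = 0.093985.

0.0940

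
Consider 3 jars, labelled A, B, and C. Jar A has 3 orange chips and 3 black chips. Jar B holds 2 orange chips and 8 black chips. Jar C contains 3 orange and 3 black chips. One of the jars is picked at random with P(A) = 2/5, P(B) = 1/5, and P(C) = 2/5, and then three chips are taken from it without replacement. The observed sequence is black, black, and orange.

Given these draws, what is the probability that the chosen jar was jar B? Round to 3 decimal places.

For each hypothesis, P(data | H) works out to: P(data | jar A) = (3/6)(2/5)(3/4) = 3/20; P(data | jar B) = (8/10)(7/9)(2/8) = 7/45; P(data | jar C) = (3/6)(2/5)(3/4) = 3/20.
Weighting by the prior gives 2/5 · 3/20 = 3/50, 1/5 · 7/45 = 7/225, 2/5 · 3/20 = 3/50; summing to 34/225.
Hence P(jar B | data) = (7/225) / (34/225) = 7/34.

0.206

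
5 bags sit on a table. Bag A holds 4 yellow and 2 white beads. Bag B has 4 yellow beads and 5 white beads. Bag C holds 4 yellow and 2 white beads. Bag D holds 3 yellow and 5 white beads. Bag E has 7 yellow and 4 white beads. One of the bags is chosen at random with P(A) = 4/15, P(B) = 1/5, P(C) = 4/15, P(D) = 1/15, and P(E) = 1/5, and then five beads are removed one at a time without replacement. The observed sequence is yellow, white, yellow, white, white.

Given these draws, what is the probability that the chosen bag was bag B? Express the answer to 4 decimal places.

0.5692

Under each hypothesis, the probability of the observed sequence is: P(data | bag A) = (4/6)(2/5)(3/4)(1/3)(0/2) = 0; P(data | bag B) = (4/9)(5/8)(3/7)(4/6)(3/5) = 0.047619; P(data | bag C) = (4/6)(2/5)(3/4)(1/3)(0/2) = 0; P(data | bag D) = (3/8)(5/7)(2/6)(4/5)(3/4) = 0.053571; P(data | bag E) = (7/11)(4/10)(6/9)(3/8)(2/7) = 0.018182.
The prior-weighted likelihoods are 4/15 · 0 = 0, 1/5 · 0.047619 = 0.0095238, 4/15 · 0 = 0, 1/15 · 0.053571 = 0.0035714, 1/5 · 0.018182 = 0.0036364; these sum to 0.016732.
Therefore the posterior P(bag B | data) = (0.0095238) / (0.016732) = 0.56921.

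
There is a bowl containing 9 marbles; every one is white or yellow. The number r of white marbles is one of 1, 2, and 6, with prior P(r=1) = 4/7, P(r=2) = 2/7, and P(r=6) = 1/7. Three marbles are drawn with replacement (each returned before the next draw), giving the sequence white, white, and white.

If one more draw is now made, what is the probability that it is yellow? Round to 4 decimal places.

0.3729

For each hypothesis, P(data | H) works out to: P(data | r = 1) = (1/9)(1/9)(1/9) = 0.0013717; P(data | r = 2) = (2/9)(2/9)(2/9) = 0.010974; P(data | r = 6) = (6/9)(6/9)(6/9) = 0.2963.
Multiplying each by its prior: 4/7 · 0.0013717 = 0.00078385, 2/7 · 0.010974 = 0.0031354, 1/7 · 0.2963 = 0.042328; with total 0.046247.
Dividing through by the total gives posterior P(r = 1 | data) = 0.016949, P(r = 2 | data) = 0.067797, P(r = 6 | data) = 0.91525.
The predictive probability is P(yellow next | data) = (8/9)(0.016949) + (7/9)(0.067797) + (1/3)(0.91525) = 0.37288.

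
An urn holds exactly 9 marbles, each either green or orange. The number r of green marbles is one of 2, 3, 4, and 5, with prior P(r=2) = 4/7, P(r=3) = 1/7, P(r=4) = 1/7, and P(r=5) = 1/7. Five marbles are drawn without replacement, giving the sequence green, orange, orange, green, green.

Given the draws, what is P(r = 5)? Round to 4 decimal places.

Under each hypothesis, the probability of the observed sequence is: P(data | r = 2) = (2/9)(7/8)(6/7)(1/6)(0/5) = 0; P(data | r = 3) = (3/9)(6/8)(5/7)(2/6)(1/5) = 0.011905; P(data | r = 4) = (4/9)(5/8)(4/7)(3/6)(2/5) = 0.031746; P(data | r = 5) = (5/9)(4/8)(3/7)(4/6)(3/5) = 0.047619.
Multiplying each by its prior: 4/7 · 0 = 0, 1/7 · 0.011905 = 0.0017007, 1/7 · 0.031746 = 0.0045351, 1/7 · 0.047619 = 0.0068027; with total 0.013039.
By Bayes' rule, P(r = 5 | data) = (0.0068027) / (0.013039) = 0.52174.

0.5217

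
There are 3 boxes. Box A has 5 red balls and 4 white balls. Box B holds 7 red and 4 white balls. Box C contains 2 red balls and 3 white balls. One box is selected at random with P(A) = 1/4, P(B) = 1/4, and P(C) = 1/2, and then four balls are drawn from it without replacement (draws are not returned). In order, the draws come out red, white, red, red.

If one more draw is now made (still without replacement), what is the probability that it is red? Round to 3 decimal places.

0.498

Compute the likelihood of the observed sequence for each case: P(data | box A) = (5/9)(4/8)(4/7)(3/6) = 0.079365; P(data | box B) = (7/11)(4/10)(6/9)(5/8) = 0.10606; P(data | box C) = (2/5)(3/4)(1/3)(0/2) = 0.
Weighting by the prior gives 1/4 · 0.079365 = 0.019841, 1/4 · 0.10606 = 0.026515, 1/2 · 0 = 0; with total 0.046356.
Dividing through by the total gives posterior P(box A | data) = 0.42802, P(box B | data) = 0.57198, P(box C | data) = 0.
Averaging over the posterior, P(red next | data) = (2/5)(0.42802) + (4/7)(0.57198) = 0.49805.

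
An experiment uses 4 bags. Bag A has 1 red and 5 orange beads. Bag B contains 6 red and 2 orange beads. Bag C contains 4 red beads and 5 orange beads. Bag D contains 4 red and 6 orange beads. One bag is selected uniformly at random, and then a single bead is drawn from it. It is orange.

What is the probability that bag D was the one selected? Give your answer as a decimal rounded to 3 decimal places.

0.268

Compute the likelihood of this draw for each case: P(data | bag A) = (5/6) = 5/6; P(data | bag B) = (2/8) = 1/4; P(data | bag C) = (5/9) = 5/9; P(data | bag D) = (6/10) = 3/5.
Multiplying each by its prior: 1/4 · 5/6 = 5/24, 1/4 · 1/4 = 1/16, 1/4 · 5/9 = 5/36, 1/4 · 3/5 = 3/20; summing to 403/720.
Therefore the posterior P(bag D | data) = (3/20) / (403/720) = 108/403.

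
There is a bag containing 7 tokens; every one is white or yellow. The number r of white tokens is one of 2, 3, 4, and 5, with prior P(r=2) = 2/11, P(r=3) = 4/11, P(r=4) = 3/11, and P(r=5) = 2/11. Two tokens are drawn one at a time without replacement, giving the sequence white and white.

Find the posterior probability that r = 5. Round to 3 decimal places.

Under each hypothesis, the probability of the observed sequence is: P(data | r = 2) = (2/7)(1/6) = 1/21; P(data | r = 3) = (3/7)(2/6) = 1/7; P(data | r = 4) = (4/7)(3/6) = 2/7; P(data | r = 5) = (5/7)(4/6) = 10/21.
Multiplying each by its prior: 2/11 · 1/21 = 2/231, 4/11 · 1/7 = 4/77, 3/11 · 2/7 = 6/77, 2/11 · 10/21 = 20/231; these sum to 52/231.
Hence P(r = 5 | data) = (20/231) / (52/231) = 5/13.

0.385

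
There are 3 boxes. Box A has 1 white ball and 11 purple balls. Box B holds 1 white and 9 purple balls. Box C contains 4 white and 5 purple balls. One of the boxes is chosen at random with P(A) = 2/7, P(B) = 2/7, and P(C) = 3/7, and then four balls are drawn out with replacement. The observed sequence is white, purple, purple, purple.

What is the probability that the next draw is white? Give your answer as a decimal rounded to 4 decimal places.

0.2524

Compute the likelihood of the observed sequence for each case: P(data | box A) = (1/12)(11/12)(11/12)(11/12) = 0.064188; P(data | box B) = (1/10)(9/10)(9/10)(9/10) = 0.0729; P(data | box C) = (4/9)(5/9)(5/9)(5/9) = 0.076208.
Multiplying each by its prior: 2/7 · 0.064188 = 0.018339, 2/7 · 0.0729 = 0.020829, 3/7 · 0.076208 = 0.032661; these sum to 0.071828.
Normalising, the posterior is P(box A | data) = 0.25532, P(box B | data) = 0.28998, P(box C | data) = 0.4547.
So P(white next | data) = Σ P(white next | H) P(H | data) = (1/12)(0.25532) + (1/10)(0.28998) + (4/9)(0.4547) = 0.25236.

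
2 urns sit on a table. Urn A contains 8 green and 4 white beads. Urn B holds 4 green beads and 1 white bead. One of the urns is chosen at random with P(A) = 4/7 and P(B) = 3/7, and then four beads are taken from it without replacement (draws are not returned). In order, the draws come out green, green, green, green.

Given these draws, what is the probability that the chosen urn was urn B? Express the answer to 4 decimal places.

For each hypothesis, P(data | H) works out to: P(data | urn A) = (8/12)(7/11)(6/10)(5/9) = 0.14141; P(data | urn B) = (4/5)(3/4)(2/3)(1/2) = 0.2.
The prior-weighted likelihoods are 4/7 · 0.14141 = 0.080808, 3/7 · 0.2 = 0.085714; with total 0.16652.
So P(urn B | data) = (0.085714) / (0.16652) = 0.51473.

0.5147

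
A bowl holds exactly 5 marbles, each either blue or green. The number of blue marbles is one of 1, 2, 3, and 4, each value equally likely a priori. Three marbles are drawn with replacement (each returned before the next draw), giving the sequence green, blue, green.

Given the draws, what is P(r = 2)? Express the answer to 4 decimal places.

The likelihood of the observed sequence under each hypothesis: P(data | r = 1) = (4/5)(1/5)(4/5) = 16/125; P(data | r = 2) = (3/5)(2/5)(3/5) = 18/125; P(data | r = 3) = (2/5)(3/5)(2/5) = 12/125; P(data | r = 4) = (1/5)(4/5)(1/5) = 4/125.
Multiplying each by its prior: 1/4 · 16/125 = 4/125, 1/4 · 18/125 = 9/250, 1/4 · 12/125 = 3/125, 1/4 · 4/125 = 1/125; these sum to 1/10.
Therefore the posterior P(r = 2 | data) = (9/250) / (1/10) = 9/25.

0.3600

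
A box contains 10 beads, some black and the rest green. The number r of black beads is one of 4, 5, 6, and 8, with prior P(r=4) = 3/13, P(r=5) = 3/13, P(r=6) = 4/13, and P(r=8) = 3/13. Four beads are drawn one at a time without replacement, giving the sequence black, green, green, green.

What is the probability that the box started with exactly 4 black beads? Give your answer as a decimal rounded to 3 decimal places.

0.494

The likelihood of the observed sequence under each hypothesis: P(data | r = 4) = (4/10)(6/9)(5/8)(4/7) = 0.095238; P(data | r = 5) = (5/10)(5/9)(4/8)(3/7) = 0.059524; P(data | r = 6) = (6/10)(4/9)(3/8)(2/7) = 0.028571; P(data | r = 8) = (8/10)(2/9)(1/8)(0/7) = 0.
Multiplying each by its prior: 3/13 · 0.095238 = 0.021978, 3/13 · 0.059524 = 0.013736, 4/13 · 0.028571 = 0.0087912, 3/13 · 0 = 0; with total 0.044505.
Therefore the posterior P(r = 4 | data) = (0.021978) / (0.044505) = 0.49383.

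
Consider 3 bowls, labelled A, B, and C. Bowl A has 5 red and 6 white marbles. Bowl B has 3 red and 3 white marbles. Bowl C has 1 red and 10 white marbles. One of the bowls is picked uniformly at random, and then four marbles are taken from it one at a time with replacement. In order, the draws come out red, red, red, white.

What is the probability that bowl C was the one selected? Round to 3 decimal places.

Compute the likelihood of the observed sequence for each case: P(data | bowl A) = (5/11)(5/11)(5/11)(6/11) = 0.051226; P(data | bowl B) = (3/6)(3/6)(3/6)(3/6) = 0.0625; P(data | bowl C) = (1/11)(1/11)(1/11)(10/11) = 0.00068301.
Multiplying each by its prior: 1/3 · 0.051226 = 0.017075, 1/3 · 0.0625 = 0.020833, 1/3 · 0.00068301 = 0.00022767; with total 0.038136.
Hence P(bowl C | data) = (0.00022767) / (0.038136) = 0.0059699.

0.006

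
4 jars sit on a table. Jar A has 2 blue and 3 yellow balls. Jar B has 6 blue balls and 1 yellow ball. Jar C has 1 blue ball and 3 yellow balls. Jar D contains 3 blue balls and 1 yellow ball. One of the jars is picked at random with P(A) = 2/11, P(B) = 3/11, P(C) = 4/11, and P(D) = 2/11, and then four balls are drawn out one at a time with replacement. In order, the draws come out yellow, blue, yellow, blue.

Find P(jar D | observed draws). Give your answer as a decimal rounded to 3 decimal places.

0.189

The likelihood of the observed sequence under each hypothesis: P(data | jar A) = (3/5)(2/5)(3/5)(2/5) = 0.0576; P(data | jar B) = (1/7)(6/7)(1/7)(6/7) = 0.014994; P(data | jar C) = (3/4)(1/4)(3/4)(1/4) = 0.035156; P(data | jar D) = (1/4)(3/4)(1/4)(3/4) = 0.035156.
Weighting by the prior gives 2/11 · 0.0576 = 0.010473, 3/11 · 0.014994 = 0.0040892, 4/11 · 0.035156 = 0.012784, 2/11 · 0.035156 = 0.006392; with total 0.033738.
So P(jar D | data) = (0.006392) / (0.033738) = 0.18946.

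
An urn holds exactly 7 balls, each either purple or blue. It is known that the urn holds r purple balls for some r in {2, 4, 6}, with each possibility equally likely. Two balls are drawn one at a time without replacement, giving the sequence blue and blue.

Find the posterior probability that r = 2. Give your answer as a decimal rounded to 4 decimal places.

0.7692

For each hypothesis, P(data | H) works out to: P(data | r = 2) = (5/7)(4/6) = 10/21; P(data | r = 4) = (3/7)(2/6) = 1/7; P(data | r = 6) = (1/7)(0/6) = 0.
The prior-weighted likelihoods are 1/3 · 10/21 = 10/63, 1/3 · 1/7 = 1/21, 1/3 · 0 = 0; these sum to 13/63.
Therefore the posterior P(r = 2 | data) = (10/63) / (13/63) = 10/13.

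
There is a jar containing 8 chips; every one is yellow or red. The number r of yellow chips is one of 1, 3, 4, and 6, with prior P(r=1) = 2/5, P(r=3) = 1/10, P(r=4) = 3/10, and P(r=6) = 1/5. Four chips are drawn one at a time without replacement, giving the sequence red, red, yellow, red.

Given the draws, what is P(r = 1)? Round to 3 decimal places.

The likelihood of the observed sequence under each hypothesis: P(data | r = 1) = (7/8)(6/7)(1/6)(5/5) = 0.125; P(data | r = 3) = (5/8)(4/7)(3/6)(3/5) = 0.10714; P(data | r = 4) = (4/8)(3/7)(4/6)(2/5) = 0.057143; P(data | r = 6) = (2/8)(1/7)(6/6)(0/5) = 0.
Weighting by the prior gives 2/5 · 0.125 = 0.05, 1/10 · 0.10714 = 0.010714, 3/10 · 0.057143 = 0.017143, 1/5 · 0 = 0; summing to 0.077857.
Therefore the posterior P(r = 1 | data) = (0.05) / (0.077857) = 0.6422.

0.642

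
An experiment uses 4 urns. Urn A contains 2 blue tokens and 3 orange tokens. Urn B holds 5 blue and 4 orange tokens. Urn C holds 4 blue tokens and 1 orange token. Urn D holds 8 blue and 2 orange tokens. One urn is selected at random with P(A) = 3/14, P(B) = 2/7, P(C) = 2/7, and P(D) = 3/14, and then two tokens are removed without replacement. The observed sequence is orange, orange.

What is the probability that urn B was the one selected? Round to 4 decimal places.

0.4082

The likelihood of the observed sequence under each hypothesis: P(data | urn A) = (3/5)(2/4) = 3/10; P(data | urn B) = (4/9)(3/8) = 1/6; P(data | urn C) = (1/5)(0/4) = 0; P(data | urn D) = (2/10)(1/9) = 1/45.
Weighting by the prior gives 3/14 · 3/10 = 9/140, 2/7 · 1/6 = 1/21, 2/7 · 0 = 0, 3/14 · 1/45 = 1/210; summing to 7/60.
Hence P(urn B | data) = (1/21) / (7/60) = 20/49.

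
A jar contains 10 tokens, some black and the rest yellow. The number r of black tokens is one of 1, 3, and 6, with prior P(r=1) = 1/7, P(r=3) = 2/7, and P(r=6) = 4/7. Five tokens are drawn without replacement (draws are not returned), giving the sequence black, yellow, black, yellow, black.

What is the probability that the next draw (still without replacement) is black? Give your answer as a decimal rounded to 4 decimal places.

0.5517

Compute the likelihood of the observed sequence for each case: P(data | r = 1) = (1/10)(9/9)(0/8) = 0; P(data | r = 3) = (3/10)(7/9)(2/8)(6/7)(1/6) = 1/120; P(data | r = 6) = (6/10)(4/9)(5/8)(3/7)(4/6) = 1/21.
The prior-weighted likelihoods are 1/7 · 0 = 0, 2/7 · 1/120 = 1/420, 4/7 · 1/21 = 4/147; these sum to 29/980.
Normalising, the posterior is P(r = 1 | data) = 0, P(r = 3 | data) = 7/87, P(r = 6 | data) = 80/87.
The predictive probability is P(black next | data) = (0)(7/87) + (3/5)(80/87) = 16/29.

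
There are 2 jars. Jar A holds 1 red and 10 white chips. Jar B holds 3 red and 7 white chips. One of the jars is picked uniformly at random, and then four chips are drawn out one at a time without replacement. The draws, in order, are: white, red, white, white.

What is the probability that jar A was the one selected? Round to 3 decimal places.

The likelihood of the observed sequence under each hypothesis: P(data | jar A) = (10/11)(1/10)(9/9)(8/8) = 1/11; P(data | jar B) = (7/10)(3/9)(6/8)(5/7) = 1/8.
Multiplying each by its prior: 1/2 · 1/11 = 1/22, 1/2 · 1/8 = 1/16; summing to 19/176.
So P(jar A | data) = (1/22) / (19/176) = 8/19.

0.421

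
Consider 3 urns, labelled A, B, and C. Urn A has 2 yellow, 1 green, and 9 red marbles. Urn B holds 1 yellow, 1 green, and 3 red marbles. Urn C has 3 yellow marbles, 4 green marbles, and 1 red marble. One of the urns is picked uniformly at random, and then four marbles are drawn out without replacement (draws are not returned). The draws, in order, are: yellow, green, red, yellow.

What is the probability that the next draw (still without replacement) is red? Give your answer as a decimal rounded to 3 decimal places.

For each hypothesis, P(data | H) works out to: P(data | urn A) = (2/12)(1/11)(9/10)(1/9) = 0.0015152; P(data | urn B) = (1/5)(1/4)(3/3)(0/2) = 0; P(data | urn C) = (3/8)(4/7)(1/6)(2/5) = 0.014286.
Weighting by the prior gives 1/3 · 0.0015152 = 0.00050505, 1/3 · 0 = 0, 1/3 · 0.014286 = 0.0047619; summing to 0.005267.
Dividing through by the total gives posterior P(urn A | data) = 0.09589, P(urn B | data) = 0, P(urn C | data) = 0.90411.
Averaging over the posterior, P(red next | data) = (1)(0.09589) + (0)(0.90411) = 0.09589.

0.096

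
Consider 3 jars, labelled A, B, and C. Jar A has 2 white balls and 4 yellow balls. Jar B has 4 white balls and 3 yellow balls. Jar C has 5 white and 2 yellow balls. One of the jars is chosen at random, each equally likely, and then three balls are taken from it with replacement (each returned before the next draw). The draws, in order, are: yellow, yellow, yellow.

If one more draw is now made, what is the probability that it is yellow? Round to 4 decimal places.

0.5973

For each hypothesis, P(data | H) works out to: P(data | jar A) = (4/6)(4/6)(4/6) = 0.2963; P(data | jar B) = (3/7)(3/7)(3/7) = 0.078717; P(data | jar C) = (2/7)(2/7)(2/7) = 0.023324.
The prior-weighted likelihoods are 1/3 · 0.2963 = 0.098765, 1/3 · 0.078717 = 0.026239, 1/3 · 0.023324 = 0.0077745; these sum to 0.13278.
Normalising, the posterior is P(jar A | data) = 0.74383, P(jar B | data) = 0.19761, P(jar C | data) = 0.058552.
Averaging over the posterior, P(yellow next | data) = (2/3)(0.74383) + (3/7)(0.19761) + (2/7)(0.058552) = 0.59731.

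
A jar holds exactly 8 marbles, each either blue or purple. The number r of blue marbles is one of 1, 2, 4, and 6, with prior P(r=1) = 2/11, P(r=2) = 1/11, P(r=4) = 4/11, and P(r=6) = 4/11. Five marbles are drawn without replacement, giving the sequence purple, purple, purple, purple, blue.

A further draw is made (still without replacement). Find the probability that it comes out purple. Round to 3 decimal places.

The likelihood of the observed sequence under each hypothesis: P(data | r = 1) = (7/8)(6/7)(5/6)(4/5)(1/4) = 1/8; P(data | r = 2) = (6/8)(5/7)(4/6)(3/5)(2/4) = 3/28; P(data | r = 4) = (4/8)(3/7)(2/6)(1/5)(4/4) = 1/70; P(data | r = 6) = (2/8)(1/7)(0/6) = 0.
Multiplying each by its prior: 2/11 · 1/8 = 1/44, 1/11 · 3/28 = 3/308, 4/11 · 1/70 = 2/385, 4/11 · 0 = 0; these sum to 29/770.
Dividing through by the total gives posterior P(r = 1 | data) = 35/58, P(r = 2 | data) = 15/58, P(r = 4 | data) = 4/29, P(r = 6 | data) = 0.
The predictive probability is P(purple next | data) = (1)(35/58) + (2/3)(15/58) + (0)(4/29) = 45/58.

0.776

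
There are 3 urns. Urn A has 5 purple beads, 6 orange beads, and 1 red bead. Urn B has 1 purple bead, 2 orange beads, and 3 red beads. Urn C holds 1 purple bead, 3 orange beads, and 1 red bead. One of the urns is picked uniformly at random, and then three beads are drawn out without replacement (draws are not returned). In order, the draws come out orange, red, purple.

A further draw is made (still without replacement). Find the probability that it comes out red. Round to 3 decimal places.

0.272

Under each hypothesis, the probability of the observed sequence is: P(data | urn A) = (6/12)(1/11)(5/10) = 1/44; P(data | urn B) = (2/6)(3/5)(1/4) = 1/20; P(data | urn C) = (3/5)(1/4)(1/3) = 1/20.
The prior-weighted likelihoods are 1/3 · 1/44 = 1/132, 1/3 · 1/20 = 1/60, 1/3 · 1/20 = 1/60; summing to 9/220.
Normalising, the posterior is P(urn A | data) = 5/27, P(urn B | data) = 11/27, P(urn C | data) = 11/27.
The predictive probability is P(red next | data) = (0)(5/27) + (2/3)(11/27) + (0)(11/27) = 22/81.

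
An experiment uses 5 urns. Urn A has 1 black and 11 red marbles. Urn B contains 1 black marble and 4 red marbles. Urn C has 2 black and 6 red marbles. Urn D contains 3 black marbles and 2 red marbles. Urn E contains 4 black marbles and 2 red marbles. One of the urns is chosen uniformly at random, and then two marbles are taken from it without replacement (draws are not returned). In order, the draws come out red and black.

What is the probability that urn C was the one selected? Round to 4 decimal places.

The likelihood of the observed sequence under each hypothesis: P(data | urn A) = (11/12)(1/11) = 1/12; P(data | urn B) = (4/5)(1/4) = 1/5; P(data | urn C) = (6/8)(2/7) = 3/14; P(data | urn D) = (2/5)(3/4) = 3/10; P(data | urn E) = (2/6)(4/5) = 4/15.
Weighting by the prior gives 1/5 · 1/12 = 1/60, 1/5 · 1/5 = 1/25, 1/5 · 3/14 = 3/70, 1/5 · 3/10 = 3/50, 1/5 · 4/15 = 4/75; these sum to 149/700.
By Bayes' rule, P(urn C | data) = (3/70) / (149/700) = 30/149.

0.2013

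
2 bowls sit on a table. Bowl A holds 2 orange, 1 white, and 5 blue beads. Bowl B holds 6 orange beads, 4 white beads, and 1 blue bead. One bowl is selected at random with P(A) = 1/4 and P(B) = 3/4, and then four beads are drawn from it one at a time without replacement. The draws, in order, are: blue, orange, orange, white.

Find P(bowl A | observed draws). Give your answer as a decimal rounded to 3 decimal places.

The likelihood of the observed sequence under each hypothesis: P(data | bowl A) = (5/8)(2/7)(1/6)(1/5) = 0.0059524; P(data | bowl B) = (1/11)(6/10)(5/9)(4/8) = 0.015152.
Weighting by the prior gives 1/4 · 0.0059524 = 0.0014881, 3/4 · 0.015152 = 0.011364; these sum to 0.012852.
So P(bowl A | data) = (0.0014881) / (0.012852) = 0.11579.

0.116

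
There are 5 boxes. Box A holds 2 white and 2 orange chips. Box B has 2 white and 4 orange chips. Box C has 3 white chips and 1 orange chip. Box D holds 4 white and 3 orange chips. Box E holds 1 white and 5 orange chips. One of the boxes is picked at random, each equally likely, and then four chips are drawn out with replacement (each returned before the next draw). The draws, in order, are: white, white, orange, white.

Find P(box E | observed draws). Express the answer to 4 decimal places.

Under each hypothesis, the probability of the observed sequence is: P(data | box A) = (2/4)(2/4)(2/4)(2/4) = 0.0625; P(data | box B) = (2/6)(2/6)(4/6)(2/6) = 0.024691; P(data | box C) = (3/4)(3/4)(1/4)(3/4) = 0.10547; P(data | box D) = (4/7)(4/7)(3/7)(4/7) = 0.079967; P(data | box E) = (1/6)(1/6)(5/6)(1/6) = 0.003858.
Weighting by the prior gives 1/5 · 0.0625 = 0.0125, 1/5 · 0.024691 = 0.0049383, 1/5 · 0.10547 = 0.021094, 1/5 · 0.079967 = 0.015993, 1/5 · 0.003858 = 0.0007716; these sum to 0.055297.
Hence P(box E | data) = (0.0007716) / (0.055297) = 0.013954.

0.0140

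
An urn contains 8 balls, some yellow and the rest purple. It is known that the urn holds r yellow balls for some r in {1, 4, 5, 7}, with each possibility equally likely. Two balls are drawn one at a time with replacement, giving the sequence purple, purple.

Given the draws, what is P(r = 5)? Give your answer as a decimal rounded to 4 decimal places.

The likelihood of the observed sequence under each hypothesis: P(data | r = 1) = (7/8)(7/8) = 49/64; P(data | r = 4) = (4/8)(4/8) = 1/4; P(data | r = 5) = (3/8)(3/8) = 9/64; P(data | r = 7) = (1/8)(1/8) = 1/64.
Weighting by the prior gives 1/4 · 49/64 = 49/256, 1/4 · 1/4 = 1/16, 1/4 · 9/64 = 9/256, 1/4 · 1/64 = 1/256; summing to 75/256.
Hence P(r = 5 | data) = (9/256) / (75/256) = 3/25.

0.1200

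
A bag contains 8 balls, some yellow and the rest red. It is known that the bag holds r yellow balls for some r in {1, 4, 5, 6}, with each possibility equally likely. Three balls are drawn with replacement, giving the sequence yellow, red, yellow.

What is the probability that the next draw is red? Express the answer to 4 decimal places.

0.3865

Compute the likelihood of the observed sequence for each case: P(data | r = 1) = (1/8)(7/8)(1/8) = 0.013672; P(data | r = 4) = (4/8)(4/8)(4/8) = 0.125; P(data | r = 5) = (5/8)(3/8)(5/8) = 0.14648; P(data | r = 6) = (6/8)(2/8)(6/8) = 0.14062.
Weighting by the prior gives 1/4 · 0.013672 = 0.003418, 1/4 · 0.125 = 0.03125, 1/4 · 0.14648 = 0.036621, 1/4 · 0.14062 = 0.035156; summing to 0.10645.
Normalising, the posterior is P(r = 1 | data) = 0.03211, P(r = 4 | data) = 0.29358, P(r = 5 | data) = 0.34404, P(r = 6 | data) = 0.33028.
So P(red next | data) = Σ P(red next | H) P(H | data) = (7/8)(0.03211) + (1/2)(0.29358) + (3/8)(0.34404) + (1/4)(0.33028) = 0.38647.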